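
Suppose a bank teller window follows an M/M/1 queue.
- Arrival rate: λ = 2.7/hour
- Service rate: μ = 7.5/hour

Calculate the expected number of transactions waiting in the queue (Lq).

ρ = λ/μ = 2.7/7.5 = 0.3600
For M/M/1: Lq = λ²/(μ(μ-λ))
Lq = 7.29/(7.5 × 4.80)
Lq = 0.2025 transactions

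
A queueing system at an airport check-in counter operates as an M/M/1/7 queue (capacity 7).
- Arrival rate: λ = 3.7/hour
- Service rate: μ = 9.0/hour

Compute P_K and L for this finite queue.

ρ = λ/μ = 3.7/9.0 = 0.41111
P₀ = (1-ρ)/(1-ρ^(K+1)) = (1-0.41111)/(1-0.41111^8) = 0.5889/0.9992 = 0.5894
P_K = P₀×ρ^K = 0.5894 × 0.41111^7 = 0.5894 × 0.001985 = 0.001170
Blocking probability P_7 = 0.001170 (0.12%)
L = ρ[1 - (K+1)ρ^K + Kρ^(K+1)] / [(1-ρ)(1-ρ^(K+1))]
L = 0.41111 × (1 - 8×0.001985 + 7×0.0008160) / ((1 - 0.41111) × (1 - 0.0008160)) = 0.6916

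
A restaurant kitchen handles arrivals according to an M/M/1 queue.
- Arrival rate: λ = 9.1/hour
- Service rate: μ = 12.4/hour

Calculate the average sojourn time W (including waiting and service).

First, compute utilization: ρ = λ/μ = 9.1/12.4 = 0.7339
For M/M/1: W = 1/(μ-λ)
W = 1/(12.4-9.1) = 1/3.30
W = 0.3030 hours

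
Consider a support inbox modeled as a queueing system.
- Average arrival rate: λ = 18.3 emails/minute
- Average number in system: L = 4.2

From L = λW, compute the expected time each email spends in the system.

Little's Law: L = λW, so W = L/λ
W = 4.2/18.3 = 0.2295 minutes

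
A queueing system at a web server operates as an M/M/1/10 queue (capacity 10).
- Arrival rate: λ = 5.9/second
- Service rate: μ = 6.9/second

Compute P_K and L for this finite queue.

ρ = λ/μ = 5.9/6.9 = 0.85507
P₀ = (1-ρ)/(1-ρ^(K+1)) = (1-0.85507)/(1-0.85507^11) = 0.14493/0.82134 = 0.1765
P_K = P₀×ρ^K = 0.1765 × 0.85507^10 = 0.1765 × 0.2089 = 0.03687
Blocking probability P_10 = 0.03687 (3.69%)
L = ρ[1 - (K+1)ρ^K + Kρ^(K+1)] / [(1-ρ)(1-ρ^(K+1))]
L = 0.85507 × (1 - 11×0.2089376 + 10×0.1786563) / ((1 - 0.85507) × (1 - 0.1786563)) = 3.5072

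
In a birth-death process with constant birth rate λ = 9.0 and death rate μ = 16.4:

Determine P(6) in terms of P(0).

For constant rates: P(n)/P(0) = (λ/μ)^n
P(6)/P(0) = (9.0/16.4)^6 = 0.54878^6 = 0.02731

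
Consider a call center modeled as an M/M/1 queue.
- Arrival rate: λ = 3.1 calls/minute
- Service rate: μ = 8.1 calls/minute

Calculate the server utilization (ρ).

Server utilization: ρ = λ/μ
ρ = 3.1/8.1 = 0.3827
The server is busy 38.27% of the time.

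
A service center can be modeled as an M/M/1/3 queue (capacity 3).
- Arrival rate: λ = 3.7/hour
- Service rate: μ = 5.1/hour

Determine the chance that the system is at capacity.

ρ = λ/μ = 3.7/5.1 = 0.7255
P₀ = (1-ρ)/(1-ρ^(K+1)) = (1-0.7255)/(1-0.7255^4) = 0.2745/0.7230 = 0.3797
P_K = P₀×ρ^K = 0.3797 × 0.7255^3 = 0.3797 × 0.3819 = 0.1450
Blocking probability = 14.50%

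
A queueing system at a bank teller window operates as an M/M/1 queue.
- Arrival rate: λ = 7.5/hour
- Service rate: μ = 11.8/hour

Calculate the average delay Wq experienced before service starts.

First, compute utilization: ρ = λ/μ = 7.5/11.8 = 0.6356
For M/M/1: Wq = λ/(μ(μ-λ))
Wq = 7.5/(11.8 × (11.8-7.5))
Wq = 7.5/(11.8 × 4.30)
Wq = 0.1478 hours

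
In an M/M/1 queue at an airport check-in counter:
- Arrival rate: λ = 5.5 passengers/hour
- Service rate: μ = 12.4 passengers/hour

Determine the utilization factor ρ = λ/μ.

Server utilization: ρ = λ/μ
ρ = 5.5/12.4 = 0.4435
The server is busy 44.35% of the time.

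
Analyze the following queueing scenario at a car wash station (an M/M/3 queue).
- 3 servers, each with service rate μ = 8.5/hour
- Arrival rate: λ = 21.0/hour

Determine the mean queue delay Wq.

Traffic intensity: ρ = λ/(cμ) = 21.0/(3×8.5) = 0.8235
Since ρ = 0.8235 < 1, system is stable.
Offered load a = λ/μ = cρ = 21.0/8.5 = 2.4706
P₀ = [ Σₙ₌₀^2 aⁿ/n! + a^3/(3!(1-ρ)) ]⁻¹
Σ = a^0/0! + a^1/1! + a^2/2! = 1.0000 + 2.4706 + 3.0519 = 6.5225
a^3/(3!(1-ρ)) = 15.0800/(6 × 0.176471) = 14.2422
P₀ = 1/(6.5225 + 14.2422) = 0.04816
Lq = P₀·a^3·ρ / (3!(1-ρ)²) = 0.048159 × 15.0800 × 0.82353 / (6 × 0.031142) = 3.2008
Wq = Lq/λ = 3.2008/21.0 = 0.1524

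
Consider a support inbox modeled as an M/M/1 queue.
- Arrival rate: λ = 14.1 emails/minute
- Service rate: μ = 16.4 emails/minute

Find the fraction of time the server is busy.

Server utilization: ρ = λ/μ
ρ = 14.1/16.4 = 0.8598
The server is busy 85.98% of the time.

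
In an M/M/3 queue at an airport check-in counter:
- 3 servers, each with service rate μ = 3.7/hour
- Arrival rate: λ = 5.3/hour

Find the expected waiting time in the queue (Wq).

Traffic intensity: ρ = λ/(cμ) = 5.3/(3×3.7) = 0.4775
Since ρ = 0.4775 < 1, system is stable.
Offered load a = λ/μ = cρ = 5.3/3.7 = 1.4324
P₀ = [ Σₙ₌₀^2 aⁿ/n! + a^3/(3!(1-ρ)) ]⁻¹
Σ = a^0/0! + a^1/1! + a^2/2! = 1.00000 + 1.43243 + 1.02593 = 3.4584
a^3/(3!(1-ρ)) = 2.9392/(6 × 0.5225) = 0.9375
P₀ = 1/(3.4584 + 0.9375) = 0.2275
Lq = P₀·a^3·ρ / (3!(1-ρ)²) = 0.2275 × 2.9392 × 0.4775 / (6 × 0.2730) = 0.1949
Wq = Lq/λ = 0.1949/5.3 = 0.03677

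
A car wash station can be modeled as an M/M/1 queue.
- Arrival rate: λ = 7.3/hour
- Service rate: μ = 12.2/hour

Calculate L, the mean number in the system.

ρ = λ/μ = 7.3/12.2 = 0.5984
For M/M/1: L = λ/(μ-λ)
L = 7.3/(12.2-7.3) = 7.3/4.90
L = 1.4898 cars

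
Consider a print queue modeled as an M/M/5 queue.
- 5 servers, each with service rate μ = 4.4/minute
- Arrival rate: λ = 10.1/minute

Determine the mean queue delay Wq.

Traffic intensity: ρ = λ/(cμ) = 10.1/(5×4.4) = 0.4591
Since ρ = 0.4591 < 1, system is stable.
Offered load a = λ/μ = cρ = 10.1/4.4 = 2.2955
P₀ = [ Σₙ₌₀^4 aⁿ/n! + a^5/(5!(1-ρ)) ]⁻¹
Σ = a^0/0! + a^1/1! + a^2/2! + a^3/3! + a^4/4! = 1.0000 + 2.2955 + 2.6346 + 2.0158 + 1.1568 = 9.1027
a^5/(5!(1-ρ)) = 63.7299/(120 × 0.5409) = 0.9818
P₀ = 1/(9.1027 + 0.9818) = 0.09916
Lq = P₀·a^5·ρ / (5!(1-ρ)²) = 0.09916 × 63.7299 × 0.4591 / (120 × 0.2926) = 0.08263
Wq = Lq/λ = 0.082634/10.1 = 0.008182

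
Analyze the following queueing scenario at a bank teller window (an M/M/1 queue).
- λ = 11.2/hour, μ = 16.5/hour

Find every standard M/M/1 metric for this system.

Step 1: ρ = λ/μ = 11.2/16.5 = 0.6788
Step 2: L = λ/(μ-λ) = 11.2/5.30 = 2.1132
Step 3: Lq = λ²/(μ(μ-λ)) = 125.44/(16.5×5.30) = 1.4344
Step 4: W = 1/(μ-λ) = 1/5.30 = 0.18868
Step 5: Wq = λ/(μ(μ-λ)) = 11.2/(16.5×5.30) = 0.1281
Step 6: P(0) = 1-ρ = 0.3212
Verify: L = λW = 11.2×0.18868 = 2.1132 ✔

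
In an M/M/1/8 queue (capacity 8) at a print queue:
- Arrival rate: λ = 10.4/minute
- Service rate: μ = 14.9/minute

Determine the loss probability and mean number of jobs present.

ρ = λ/μ = 10.4/14.9 = 0.697987
P₀ = (1-ρ)/(1-ρ^(K+1)) = (1-0.697987)/(1-0.697987^9) = 0.3020/0.9607 = 0.3144
P_K = P₀×ρ^K = 0.3144 × 0.697987^8 = 0.3144 × 0.05634 = 0.01771
Blocking probability P_8 = 0.01771 (1.77%)
L = ρ[1 - (K+1)ρ^K + Kρ^(K+1)] / [(1-ρ)(1-ρ^(K+1))]
L = 0.697987 × (1 - 9×0.056335 + 8×0.039321) / ((1 - 0.697987) × (1 - 0.039321)) = 1.9427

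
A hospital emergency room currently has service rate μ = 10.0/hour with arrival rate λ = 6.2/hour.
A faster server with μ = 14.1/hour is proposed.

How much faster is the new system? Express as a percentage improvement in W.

System 1: ρ₁ = 6.2/10.0 = 0.6200, W₁ = 1/(10.0-6.2) = 0.2632
System 2: ρ₂ = 6.2/14.1 = 0.4397, W₂ = 1/(14.1-6.2) = 0.1266
Improvement: (W₁-W₂)/W₁ = (0.2632-0.1266)/0.2632 = 51.90%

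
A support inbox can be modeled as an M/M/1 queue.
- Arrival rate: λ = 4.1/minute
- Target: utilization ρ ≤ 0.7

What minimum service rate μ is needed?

ρ = λ/μ, so μ = λ/ρ
μ ≥ 4.1/0.7 = 5.8571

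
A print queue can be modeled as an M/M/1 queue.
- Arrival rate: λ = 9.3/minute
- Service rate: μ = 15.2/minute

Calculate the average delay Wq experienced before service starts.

First, compute utilization: ρ = λ/μ = 9.3/15.2 = 0.6118
For M/M/1: Wq = λ/(μ(μ-λ))
Wq = 9.3/(15.2 × (15.2-9.3))
Wq = 9.3/(15.2 × 5.90)
Wq = 0.1037 minutes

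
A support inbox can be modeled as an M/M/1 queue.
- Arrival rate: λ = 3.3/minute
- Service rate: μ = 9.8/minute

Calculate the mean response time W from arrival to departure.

First, compute utilization: ρ = λ/μ = 3.3/9.8 = 0.3367
For M/M/1: W = 1/(μ-λ)
W = 1/(9.8-3.3) = 1/6.50
W = 0.1538 minutes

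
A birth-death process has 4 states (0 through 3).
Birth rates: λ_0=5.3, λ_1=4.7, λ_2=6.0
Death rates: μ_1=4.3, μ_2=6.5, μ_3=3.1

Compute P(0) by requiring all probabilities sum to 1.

Ratios P(n)/P(0) = (λ₀···λₙ₋₁)/(μ₁···μₙ):
P(1)/P(0) = (5.3)/(4.3) = 1.2326
P(2)/P(0) = (5.3×4.7)/(4.3×6.5) = 0.8912
P(3)/P(0) = (5.3×4.7×6.0)/(4.3×6.5×3.1) = 1.7250

Normalization: ∑ P(n) = 1
P(0) × (1.0000 + 1.2326 + 0.8912 + 1.7250) = 1
P(0) × 4.8488 = 1
P(0) = 1/4.8488 = 0.2062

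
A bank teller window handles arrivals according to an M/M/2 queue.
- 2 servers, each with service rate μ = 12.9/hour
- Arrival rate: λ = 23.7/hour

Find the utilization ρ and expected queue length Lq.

Traffic intensity: ρ = λ/(cμ) = 23.7/(2×12.9) = 0.9186
Since ρ = 0.9186 < 1, system is stable.
Offered load a = λ/μ = cρ = 23.7/12.9 = 1.8372
P₀ = [ Σₙ₌₀^1 aⁿ/n! + a^2/(2!(1-ρ)) ]⁻¹
Σ = a^0/0! + a^1/1! = 1.0000 + 1.8372 = 2.8372
a^2/(2!(1-ρ)) = 3.37534/(2 × 0.0813953) = 20.7342
P₀ = 1/(2.8372 + 20.7342) = 0.04242
Lq = P₀·a^2·ρ / (2!(1-ρ)²) = 0.0424242 × 3.37534 × 0.918605 / (2 × 0.00662520) = 9.9273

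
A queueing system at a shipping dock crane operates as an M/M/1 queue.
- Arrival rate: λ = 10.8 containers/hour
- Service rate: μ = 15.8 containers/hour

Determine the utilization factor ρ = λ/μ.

Server utilization: ρ = λ/μ
ρ = 10.8/15.8 = 0.6835
The server is busy 68.35% of the time.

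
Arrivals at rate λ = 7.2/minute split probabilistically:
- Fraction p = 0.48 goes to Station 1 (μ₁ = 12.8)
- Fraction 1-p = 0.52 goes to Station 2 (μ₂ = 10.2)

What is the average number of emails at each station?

Effective rates: λ₁ = 7.2×0.48 = 3.456, λ₂ = 7.2×0.52 = 3.744
Station 1: ρ₁ = 3.456/12.8 = 0.2700, L₁ = ρ₁/(1-ρ₁) = 0.2700/(1-0.2700) = 0.3699
Station 2: ρ₂ = 3.744/10.2 = 0.36706, L₂ = ρ₂/(1-ρ₂) = 0.36706/(1-0.36706) = 0.5799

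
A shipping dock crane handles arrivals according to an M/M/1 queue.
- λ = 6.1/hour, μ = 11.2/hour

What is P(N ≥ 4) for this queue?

ρ = λ/μ = 6.1/11.2 = 0.54464
P(N ≥ n) = ρⁿ
P(N ≥ 4) = 0.54464^4
P(N ≥ 4) = 0.08799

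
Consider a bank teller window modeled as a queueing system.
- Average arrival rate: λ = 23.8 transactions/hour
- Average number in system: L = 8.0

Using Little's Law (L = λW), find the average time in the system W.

Little's Law: L = λW, so W = L/λ
W = 8.0/23.8 = 0.3361 hours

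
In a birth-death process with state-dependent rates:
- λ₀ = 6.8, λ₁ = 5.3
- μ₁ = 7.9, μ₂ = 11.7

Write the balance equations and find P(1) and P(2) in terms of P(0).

Balance equations:
State 0: λ₀P₀ = μ₁P₁ → P₁ = (λ₀/μ₁)P₀ = (6.8/7.9)P₀ = 0.8608P₀
State 1: P₂ = (λ₀λ₁)/(μ₁μ₂)P₀ = (6.8×5.3)/(7.9×11.7)P₀ = 0.3899P₀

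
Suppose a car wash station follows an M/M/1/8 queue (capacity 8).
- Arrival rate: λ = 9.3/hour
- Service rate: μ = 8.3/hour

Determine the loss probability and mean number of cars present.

ρ = λ/μ = 9.3/8.3 = 1.12048
P₀ = (1-ρ)/(1-ρ^(K+1)) = (1-1.12048)/(1-1.12048^9) = -0.12048/-1.7838 = 0.06754
P_K = P₀×ρ^K = 0.06754 × 1.12048^8 = 0.06754 × 2.4845 = 0.1678
Blocking probability P_8 = 0.1678 (16.78%)
L = ρ[1 - (K+1)ρ^K + Kρ^(K+1)] / [(1-ρ)(1-ρ^(K+1))]
L = 1.12048 × (1 - 9×2.484465 + 8×2.783793) / ((1 - 1.12048) × (1 - 2.783793)) = 4.7453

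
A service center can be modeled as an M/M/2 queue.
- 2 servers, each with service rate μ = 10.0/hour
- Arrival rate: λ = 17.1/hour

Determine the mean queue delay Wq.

Traffic intensity: ρ = λ/(cμ) = 17.1/(2×10.0) = 0.8550
Since ρ = 0.8550 < 1, system is stable.
Offered load a = λ/μ = cρ = 17.1/10.0 = 1.7100
P₀ = [ Σₙ₌₀^1 aⁿ/n! + a^2/(2!(1-ρ)) ]⁻¹
Σ = a^0/0! + a^1/1! = 1.0000 + 1.7100 = 2.7100
a^2/(2!(1-ρ)) = 2.9241/(2 × 0.1450) = 10.0831
P₀ = 1/(2.7100 + 10.0831) = 0.07817
Lq = P₀·a^2·ρ / (2!(1-ρ)²) = 0.078167 × 2.9241 × 0.85500 / (2 × 0.021025) = 4.6475
Wq = Lq/λ = 4.6475/17.1 = 0.2718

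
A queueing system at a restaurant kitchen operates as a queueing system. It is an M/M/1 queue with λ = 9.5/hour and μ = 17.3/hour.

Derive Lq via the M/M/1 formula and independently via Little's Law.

Method 1 (direct): Lq = λ²/(μ(μ-λ)) = 90.25/(17.3 × 7.80) = 0.6688

Method 2 (Little's Law):
W = 1/(μ-λ) = 1/7.80 = 0.1282
Wq = W - 1/μ = 0.1282 - 0.05780 = 0.07040
Lq = λWq = 9.5 × 0.07040 = 0.6688 ✔ (matches Method 1)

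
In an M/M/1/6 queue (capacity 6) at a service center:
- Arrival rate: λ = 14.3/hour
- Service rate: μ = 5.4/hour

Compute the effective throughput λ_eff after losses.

ρ = λ/μ = 14.3/5.4 = 2.6481
P₀ = (1-ρ)/(1-ρ^(K+1)) = (1-2.6481)/(1-2.6481^7) = -1.6481/-912.1469 = 0.001807
P_K = P₀×ρ^K = 0.001807 × 2.6481^6 = 0.001807 × 344.8310 = 0.6231
λ_eff = λ(1-P_K) = 14.3 × (1 - 0.62306) = 14.3 × 0.37694 = 5.3902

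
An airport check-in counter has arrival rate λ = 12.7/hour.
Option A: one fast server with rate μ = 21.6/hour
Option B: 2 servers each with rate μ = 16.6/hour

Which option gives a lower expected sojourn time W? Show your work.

Option A: single server μ = 21.6 (M/M/1)
  ρ_A = 12.7/21.6 = 0.5880
  W_A = 1/(μ-λ) = 1/(21.6-12.7) = 1/8.90 = 0.1124

Option B: 2 servers μ = 16.6 (M/M/2)
  ρ_B = λ/(cμ) = 12.7/(2×16.6) = 0.3825
  Offered load a = λ/μ = cρ = 12.7/16.6 = 0.7651
  P₀ = [ Σₙ₌₀^1 aⁿ/n! + a^2/(2!(1-ρ)) ]⁻¹
  Σ = a^0/0! + a^1/1! = 1.0000 + 0.7651 = 1.7651
  a^2/(2!(1-ρ)) = 0.58532/(2 × 0.61747) = 0.4740
  P₀ = 1/(1.7651 + 0.4740) = 0.4466
  Lq = P₀·a^2·ρ / (2!(1-ρ)²) = 0.4466 × 0.5853 × 0.3825 / (2 × 0.3813) = 0.1311
  Wq_B = Lq/λ = 0.13114/12.7 = 0.01033
  W_B = Wq_B + 1/μ = 0.01033 + 0.06024 = 0.07057

Since W_B = 0.07057 < W_A = 0.1124, Option B (multiple servers) has the shorter time in system.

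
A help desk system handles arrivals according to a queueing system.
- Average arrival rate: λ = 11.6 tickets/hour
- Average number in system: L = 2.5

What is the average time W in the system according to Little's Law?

Little's Law: L = λW, so W = L/λ
W = 2.5/11.6 = 0.2155 hours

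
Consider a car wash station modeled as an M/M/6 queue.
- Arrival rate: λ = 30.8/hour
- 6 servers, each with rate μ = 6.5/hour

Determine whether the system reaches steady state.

Stability requires ρ = λ/(cμ) < 1
ρ = 30.8/(6 × 6.5) = 30.8/39.00 = 0.7897
Since 0.7897 < 1, the system is STABLE.
The servers are busy 78.97% of the time.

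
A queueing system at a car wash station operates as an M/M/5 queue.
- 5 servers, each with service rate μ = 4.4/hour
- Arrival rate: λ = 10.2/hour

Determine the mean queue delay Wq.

Traffic intensity: ρ = λ/(cμ) = 10.2/(5×4.4) = 0.4636
Since ρ = 0.4636 < 1, system is stable.
Offered load a = λ/μ = cρ = 10.2/4.4 = 2.3182
P₀ = [ Σₙ₌₀^4 aⁿ/n! + a^5/(5!(1-ρ)) ]⁻¹
Σ = a^0/0! + a^1/1! + a^2/2! + a^3/3! + a^4/4! = 1.0000 + 2.3182 + 2.6870 + 2.0763 + 1.2033 = 9.2848
a^5/(5!(1-ρ)) = 66.9480/(120 × 0.53636) = 1.0402
P₀ = 1/(9.2848 + 1.0402) = 0.09685
Lq = P₀·a^5·ρ / (5!(1-ρ)²) = 0.096853 × 66.9480 × 0.46364 / (120 × 0.28769) = 0.08708
Wq = Lq/λ = 0.08708/10.2 = 0.008537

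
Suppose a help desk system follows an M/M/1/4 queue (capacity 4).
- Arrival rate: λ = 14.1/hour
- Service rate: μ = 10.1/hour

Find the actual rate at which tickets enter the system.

ρ = λ/μ = 14.1/10.1 = 1.39604
P₀ = (1-ρ)/(1-ρ^(K+1)) = (1-1.39604)/(1-1.39604^5) = -0.39604/-4.3026 = 0.09205
P_K = P₀×ρ^K = 0.09205 × 1.39604^4 = 0.09205 × 3.7983 = 0.3496
λ_eff = λ(1-P_K) = 14.1 × (1 - 0.349622) = 14.1 × 0.650378 = 9.1703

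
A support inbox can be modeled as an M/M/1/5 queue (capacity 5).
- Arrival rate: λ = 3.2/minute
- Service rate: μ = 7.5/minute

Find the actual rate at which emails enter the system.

ρ = λ/μ = 3.2/7.5 = 0.42667
P₀ = (1-ρ)/(1-ρ^(K+1)) = (1-0.42667)/(1-0.42667^6) = 0.5733/0.9940 = 0.5768
P_K = P₀×ρ^K = 0.5768 × 0.42667^5 = 0.5768 × 0.01414 = 0.008156
λ_eff = λ(1-P_K) = 3.2 × (1 - 0.008156) = 3.2 × 0.99184 = 3.1739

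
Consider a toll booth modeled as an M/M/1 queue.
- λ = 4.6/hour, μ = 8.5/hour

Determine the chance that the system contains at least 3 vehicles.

ρ = λ/μ = 4.6/8.5 = 0.5412
P(N ≥ n) = ρⁿ
P(N ≥ 3) = 0.5412^3
P(N ≥ 3) = 0.1585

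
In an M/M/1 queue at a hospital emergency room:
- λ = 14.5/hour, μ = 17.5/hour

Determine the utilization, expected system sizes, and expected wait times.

Step 1: ρ = λ/μ = 14.5/17.5 = 0.8286
Step 2: L = λ/(μ-λ) = 14.5/3.00 = 4.8333
Step 3: Lq = λ²/(μ(μ-λ)) = 210.25/(17.5×3.00) = 4.0048
Step 4: W = 1/(μ-λ) = 1/3.00 = 0.33333
Step 5: Wq = λ/(μ(μ-λ)) = 14.5/(17.5×3.00) = 0.2762
Step 6: P(0) = 1-ρ = 0.1714
Verify: L = λW = 14.5×0.33333 = 4.8333 ✔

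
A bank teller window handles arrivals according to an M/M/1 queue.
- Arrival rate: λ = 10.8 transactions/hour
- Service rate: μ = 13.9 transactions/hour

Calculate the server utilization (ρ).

Server utilization: ρ = λ/μ
ρ = 10.8/13.9 = 0.7770
The server is busy 77.70% of the time.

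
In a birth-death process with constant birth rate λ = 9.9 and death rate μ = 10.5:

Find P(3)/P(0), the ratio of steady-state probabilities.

For constant rates: P(n)/P(0) = (λ/μ)^n
P(3)/P(0) = (9.9/10.5)^3 = 0.94286^3 = 0.8382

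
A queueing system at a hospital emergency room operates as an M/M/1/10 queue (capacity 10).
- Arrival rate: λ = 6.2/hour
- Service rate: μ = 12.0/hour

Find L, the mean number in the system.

ρ = λ/μ = 6.2/12.0 = 0.516667
P₀ = (1-ρ)/(1-ρ^(K+1)) = (1-0.516667)/(1-0.516667^11) = 0.48333/0.99930 = 0.4837
P_K = P₀×ρ^K = 0.48367 × 0.516667^10 = 0.48367 × 0.0013555 = 0.0006556
L = ρ[1 - (K+1)ρ^K + Kρ^(K+1)] / [(1-ρ)(1-ρ^(K+1))]
L = 0.516667 × (1 - 11×0.001356 + 10×0.0007004) / ((1 - 0.516667) × (1 - 0.0007004)) = 1.0613 patients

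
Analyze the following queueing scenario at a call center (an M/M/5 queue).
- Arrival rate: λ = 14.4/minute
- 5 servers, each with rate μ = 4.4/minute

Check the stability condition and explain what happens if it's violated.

Stability requires ρ = λ/(cμ) < 1
ρ = 14.4/(5 × 4.4) = 14.4/22.00 = 0.6545
Since 0.6545 < 1, the system is STABLE.
The servers are busy 65.45% of the time.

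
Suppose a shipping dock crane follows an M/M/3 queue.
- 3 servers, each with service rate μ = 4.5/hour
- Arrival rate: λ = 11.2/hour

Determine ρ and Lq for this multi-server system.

Traffic intensity: ρ = λ/(cμ) = 11.2/(3×4.5) = 0.8296
Since ρ = 0.8296 < 1, system is stable.
Offered load a = λ/μ = cρ = 11.2/4.5 = 2.4889
P₀ = [ Σₙ₌₀^2 aⁿ/n! + a^3/(3!(1-ρ)) ]⁻¹
Σ = a^0/0! + a^1/1! + a^2/2! = 1.0000 + 2.4889 + 3.0973 = 6.5862
a^3/(3!(1-ρ)) = 15.41759/(6 × 0.1703704) = 15.0824
P₀ = 1/(6.5862 + 15.0824) = 0.04615
Lq = P₀·a^3·ρ / (3!(1-ρ)²) = 0.046150 × 15.4176 × 0.82963 / (6 × 0.029026) = 3.3895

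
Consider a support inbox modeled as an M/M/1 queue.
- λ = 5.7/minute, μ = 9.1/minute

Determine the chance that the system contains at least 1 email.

ρ = λ/μ = 5.7/9.1 = 0.6264
P(N ≥ n) = ρⁿ
P(N ≥ 1) = 0.6264^1
P(N ≥ 1) = 0.6264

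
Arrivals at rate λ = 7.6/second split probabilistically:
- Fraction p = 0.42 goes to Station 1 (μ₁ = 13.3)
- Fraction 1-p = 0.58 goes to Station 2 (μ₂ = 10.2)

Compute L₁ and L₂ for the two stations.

Effective rates: λ₁ = 7.6×0.42 = 3.192, λ₂ = 7.6×0.58 = 4.408
Station 1: ρ₁ = 3.192/13.3 = 0.2400, L₁ = ρ₁/(1-ρ₁) = 0.2400/(1-0.2400) = 0.3158
Station 2: ρ₂ = 4.408/10.2 = 0.4321569, L₂ = ρ₂/(1-ρ₂) = 0.4321569/(1-0.4321569) = 0.7610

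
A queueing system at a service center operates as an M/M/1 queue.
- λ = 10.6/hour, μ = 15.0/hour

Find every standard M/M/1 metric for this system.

Step 1: ρ = λ/μ = 10.6/15.0 = 0.7067
Step 2: L = λ/(μ-λ) = 10.6/4.40 = 2.4091
Step 3: Lq = λ²/(μ(μ-λ)) = 112.36/(15.0×4.40) = 1.7024
Step 4: W = 1/(μ-λ) = 1/4.40 = 0.22727
Step 5: Wq = λ/(μ(μ-λ)) = 10.6/(15.0×4.40) = 0.1606
Step 6: P(0) = 1-ρ = 0.2933
Verify: L = λW = 10.6×0.22727 = 2.4091 ✔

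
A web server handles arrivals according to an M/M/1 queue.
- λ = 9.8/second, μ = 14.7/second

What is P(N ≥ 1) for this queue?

ρ = λ/μ = 9.8/14.7 = 0.6667
P(N ≥ n) = ρⁿ
P(N ≥ 1) = 0.6667^1
P(N ≥ 1) = 0.6667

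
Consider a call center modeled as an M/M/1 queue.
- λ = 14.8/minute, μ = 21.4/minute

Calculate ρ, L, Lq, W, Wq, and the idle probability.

Step 1: ρ = λ/μ = 14.8/21.4 = 0.6916
Step 2: L = λ/(μ-λ) = 14.8/6.60 = 2.2424
Step 3: Lq = λ²/(μ(μ-λ)) = 219.04/(21.4×6.60) = 1.5508
Step 4: W = 1/(μ-λ) = 1/6.60 = 0.151515
Step 5: Wq = λ/(μ(μ-λ)) = 14.8/(21.4×6.60) = 0.1048
Step 6: P(0) = 1-ρ = 0.3084
Verify: L = λW = 14.8×0.151515 = 2.2424 ✔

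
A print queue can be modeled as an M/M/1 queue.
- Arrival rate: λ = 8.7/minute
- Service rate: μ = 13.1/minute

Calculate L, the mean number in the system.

ρ = λ/μ = 8.7/13.1 = 0.6641
For M/M/1: L = λ/(μ-λ)
L = 8.7/(13.1-8.7) = 8.7/4.40
L = 1.9773 jobs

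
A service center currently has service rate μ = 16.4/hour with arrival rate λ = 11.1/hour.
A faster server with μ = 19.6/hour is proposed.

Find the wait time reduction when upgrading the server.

System 1: ρ₁ = 11.1/16.4 = 0.6768, W₁ = 1/(16.4-11.1) = 0.18868
System 2: ρ₂ = 11.1/19.6 = 0.5663, W₂ = 1/(19.6-11.1) = 0.11765
Improvement: (W₁-W₂)/W₁ = (0.18868-0.11765)/0.18868 = 37.65%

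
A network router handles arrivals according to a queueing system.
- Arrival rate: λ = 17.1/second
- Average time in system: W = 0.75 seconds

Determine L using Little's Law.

Little's Law: L = λW
L = 17.1 × 0.75 = 12.8250 packets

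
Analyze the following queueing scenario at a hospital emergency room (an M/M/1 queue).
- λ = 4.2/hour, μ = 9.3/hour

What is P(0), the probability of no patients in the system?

ρ = λ/μ = 4.2/9.3 = 0.4516
P(0) = 1 - ρ = 1 - 0.4516 = 0.5484
The server is idle 54.84% of the time.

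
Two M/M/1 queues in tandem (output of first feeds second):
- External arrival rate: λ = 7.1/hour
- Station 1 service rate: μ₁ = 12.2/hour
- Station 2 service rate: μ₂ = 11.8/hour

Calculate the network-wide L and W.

By Jackson's theorem, each station behaves as independent M/M/1.
Station 1: ρ₁ = 7.1/12.2 = 0.5820, L₁ = ρ₁/(1-ρ₁) = λ/(μ₁-λ) = 7.1/5.10 = 1.3922
Station 2: ρ₂ = 7.1/11.8 = 0.6017, L₂ = ρ₂/(1-ρ₂) = λ/(μ₂-λ) = 7.1/4.70 = 1.5106
Total: L = L₁ + L₂ = 1.3922 + 1.5106 = 2.9028
W = L/λ = 2.9028/7.1 = 0.4088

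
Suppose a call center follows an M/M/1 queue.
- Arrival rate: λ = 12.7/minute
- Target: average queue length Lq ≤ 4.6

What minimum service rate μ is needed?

For M/M/1: Lq = λ²/(μ(μ-λ))
Need Lq ≤ 4.6, i.e. μ(μ-λ) ≥ λ²/4.6
μ² - 12.7μ - 161.29/4.6 ≥ 0  →  μ² - 12.7μ - 35.06304 ≥ 0
Quadratic formula (positive root): μ = [λ + √(λ² + 4×35.06304)]/2
Discriminant: 161.29 + 4×35.06304 = 301.5422, √301.5422 = 17.3650
μ ≥ (12.7 + 17.3650)/2 = 15.0325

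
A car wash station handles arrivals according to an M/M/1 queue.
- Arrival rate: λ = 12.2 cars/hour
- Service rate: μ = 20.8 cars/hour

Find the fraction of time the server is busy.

Server utilization: ρ = λ/μ
ρ = 12.2/20.8 = 0.5865
The server is busy 58.65% of the time.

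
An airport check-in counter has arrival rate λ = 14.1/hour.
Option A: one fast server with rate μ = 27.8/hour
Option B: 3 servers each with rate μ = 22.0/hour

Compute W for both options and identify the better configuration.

Option A: single server μ = 27.8 (M/M/1)
  ρ_A = 14.1/27.8 = 0.5072
  W_A = 1/(μ-λ) = 1/(27.8-14.1) = 1/13.70 = 0.07299

Option B: 3 servers μ = 22.0 (M/M/3)
  ρ_B = λ/(cμ) = 14.1/(3×22.0) = 0.2136
  Offered load a = λ/μ = cρ = 14.1/22.0 = 0.6409
  P₀ = [ Σₙ₌₀^2 aⁿ/n! + a^3/(3!(1-ρ)) ]⁻¹
  Σ = a^0/0! + a^1/1! + a^2/2! = 1.0000 + 0.6409 + 0.2054 = 1.8463
  a^3/(3!(1-ρ)) = 0.2633/(6 × 0.7864) = 0.05580
  P₀ = 1/(1.8463 + 0.05580) = 0.5257
  Lq = P₀·a^3·ρ / (3!(1-ρ)²) = 0.52574 × 0.26326 × 0.21364 / (6 × 0.61837) = 0.007970
  Wq_B = Lq/λ = 0.007970/14.1 = 0.0005652
  W_B = Wq_B + 1/μ = 0.0005652 + 0.04545 = 0.04602

Since W_B = 0.04602 < W_A = 0.07299, Option B (multiple servers) has the shorter time in system.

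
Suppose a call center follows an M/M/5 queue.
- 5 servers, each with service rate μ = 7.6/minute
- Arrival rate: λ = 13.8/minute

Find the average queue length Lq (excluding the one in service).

Traffic intensity: ρ = λ/(cμ) = 13.8/(5×7.6) = 0.3632
Since ρ = 0.3632 < 1, system is stable.
Offered load a = λ/μ = cρ = 13.8/7.6 = 1.8158
P₀ = [ Σₙ₌₀^4 aⁿ/n! + a^5/(5!(1-ρ)) ]⁻¹
Σ = a^0/0! + a^1/1! + a^2/2! + a^3/3! + a^4/4! = 1.0000 + 1.8158 + 1.6485 + 0.9978 + 0.4530 = 5.9151
a^5/(5!(1-ρ)) = 19.7391/(120 × 0.6368) = 0.2583
P₀ = 1/(5.9151 + 0.2583) = 0.1620
Lq = P₀·a^5·ρ / (5!(1-ρ)²) = 0.1620 × 19.7391 × 0.3632 / (120 × 0.4056) = 0.02386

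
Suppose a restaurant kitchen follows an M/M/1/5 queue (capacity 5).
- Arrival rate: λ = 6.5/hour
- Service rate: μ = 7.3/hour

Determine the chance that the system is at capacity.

ρ = λ/μ = 6.5/7.3 = 0.8904
P₀ = (1-ρ)/(1-ρ^(K+1)) = (1-0.8904)/(1-0.8904^6) = 0.1096/0.5017 = 0.2185
P_K = P₀×ρ^K = 0.2185 × 0.8904^5 = 0.2185 × 0.5597 = 0.1223
Blocking probability = 12.23%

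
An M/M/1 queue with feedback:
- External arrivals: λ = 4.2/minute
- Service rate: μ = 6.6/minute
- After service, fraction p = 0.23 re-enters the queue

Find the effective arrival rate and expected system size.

Effective arrival rate: λ_eff = λ/(1-p) = 4.2/(1-0.23) = 4.2/0.77 = 5.454545
ρ = λ_eff/μ = 5.454545/6.6 = 0.826446
L = ρ/(1-ρ) = 0.826446/(1-0.826446) = 4.7619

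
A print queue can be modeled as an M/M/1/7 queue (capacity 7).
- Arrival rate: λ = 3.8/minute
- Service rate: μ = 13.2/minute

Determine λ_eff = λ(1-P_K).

ρ = λ/μ = 3.8/13.2 = 0.28788
P₀ = (1-ρ)/(1-ρ^(K+1)) = (1-0.28788)/(1-0.28788^8) = 0.71212/0.99995 = 0.7122
P_K = P₀×ρ^K = 0.7122 × 0.28788^7 = 0.7122 × 0.0001639 = 0.0001167
λ_eff = λ(1-P_K) = 3.8 × (1 - 0.0001167) = 3.8 × 0.9999 = 3.7996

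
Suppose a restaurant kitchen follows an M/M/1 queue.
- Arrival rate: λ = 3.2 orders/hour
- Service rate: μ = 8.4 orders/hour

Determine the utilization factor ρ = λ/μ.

Server utilization: ρ = λ/μ
ρ = 3.2/8.4 = 0.3810
The server is busy 38.10% of the time.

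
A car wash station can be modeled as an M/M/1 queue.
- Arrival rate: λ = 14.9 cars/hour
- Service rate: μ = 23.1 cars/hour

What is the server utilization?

Server utilization: ρ = λ/μ
ρ = 14.9/23.1 = 0.6450
The server is busy 64.50% of the time.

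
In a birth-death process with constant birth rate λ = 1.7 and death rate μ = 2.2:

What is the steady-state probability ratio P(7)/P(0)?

For constant rates: P(n)/P(0) = (λ/μ)^n
P(7)/P(0) = (1.7/2.2)^7 = 0.7727^7 = 0.1645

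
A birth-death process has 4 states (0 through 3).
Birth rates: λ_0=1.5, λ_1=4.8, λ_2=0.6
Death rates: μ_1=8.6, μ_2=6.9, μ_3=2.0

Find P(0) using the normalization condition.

Ratios P(n)/P(0) = (λ₀···λₙ₋₁)/(μ₁···μₙ):
P(1)/P(0) = (1.5)/(8.6) = 0.17442
P(2)/P(0) = (1.5×4.8)/(8.6×6.9) = 0.12133
P(3)/P(0) = (1.5×4.8×0.6)/(8.6×6.9×2.0) = 0.036400

Normalization: ∑ P(n) = 1
P(0) × (1.0000 + 0.17442 + 0.12133 + 0.036400) = 1
P(0) × 1.33215 = 1
P(0) = 1/1.33215 = 0.7507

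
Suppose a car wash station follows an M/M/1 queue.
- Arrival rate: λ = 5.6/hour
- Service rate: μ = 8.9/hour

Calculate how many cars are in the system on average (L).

ρ = λ/μ = 5.6/8.9 = 0.6292
For M/M/1: L = λ/(μ-λ)
L = 5.6/(8.9-5.6) = 5.6/3.30
L = 1.6970 cars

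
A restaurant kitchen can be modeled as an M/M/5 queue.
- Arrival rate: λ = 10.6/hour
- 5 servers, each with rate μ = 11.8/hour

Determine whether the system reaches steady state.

Stability requires ρ = λ/(cμ) < 1
ρ = 10.6/(5 × 11.8) = 10.6/59.00 = 0.1797
Since 0.1797 < 1, the system is STABLE.
The servers are busy 17.97% of the time.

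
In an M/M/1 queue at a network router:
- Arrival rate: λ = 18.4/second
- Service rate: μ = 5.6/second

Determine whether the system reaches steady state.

Stability requires ρ = λ/(cμ) < 1
ρ = 18.4/(1 × 5.6) = 18.4/5.60 = 3.2857
Since 3.2857 ≥ 1, the system is UNSTABLE.
Queue grows without bound. Need μ > λ = 18.4.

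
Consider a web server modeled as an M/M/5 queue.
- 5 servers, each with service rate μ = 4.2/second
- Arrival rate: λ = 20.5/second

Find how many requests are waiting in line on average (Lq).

Traffic intensity: ρ = λ/(cμ) = 20.5/(5×4.2) = 0.9762
Since ρ = 0.9762 < 1, system is stable.
Offered load a = λ/μ = cρ = 20.5/4.2 = 4.8810
P₀ = [ Σₙ₌₀^4 aⁿ/n! + a^5/(5!(1-ρ)) ]⁻¹
Σ = a^0/0! + a^1/1! + a^2/2! + a^3/3! + a^4/4! = 1.0000 + 4.8810 + 11.9118 + 19.3804 + 23.6487 = 60.8219
a^5/(5!(1-ρ)) = 2770.2748/(120 × 0.023809524) = 969.5962
P₀ = 1/(60.8219 + 969.5962) = 0.0009705
Lq = P₀·a^5·ρ / (5!(1-ρ)²) = 0.000970480 × 2770.2748 × 0.976190 / (120 × 0.000566893) = 38.5799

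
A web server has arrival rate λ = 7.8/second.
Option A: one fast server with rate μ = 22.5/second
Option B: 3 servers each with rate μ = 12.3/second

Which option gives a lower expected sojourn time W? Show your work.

Option A: single server μ = 22.5 (M/M/1)
  ρ_A = 7.8/22.5 = 0.3467
  W_A = 1/(μ-λ) = 1/(22.5-7.8) = 1/14.70 = 0.06803

Option B: 3 servers μ = 12.3 (M/M/3)
  ρ_B = λ/(cμ) = 7.8/(3×12.3) = 0.2114
  Offered load a = λ/μ = cρ = 7.8/12.3 = 0.6341
  P₀ = [ Σₙ₌₀^2 aⁿ/n! + a^3/(3!(1-ρ)) ]⁻¹
  Σ = a^0/0! + a^1/1! + a^2/2! = 1.0000 + 0.6341 + 0.2011 = 1.8352
  a^3/(3!(1-ρ)) = 0.25502/(6 × 0.78862) = 0.05390
  P₀ = 1/(1.83522 + 0.0538953) = 0.5293
  Lq = P₀·a^3·ρ / (3!(1-ρ)²) = 0.5293 × 0.2550 × 0.2114 / (6 × 0.6219) = 0.007647
  Wq_B = Lq/λ = 0.007647/7.8 = 0.0009804
  W_B = Wq_B + 1/μ = 0.0009804 + 0.08130 = 0.08228

Since W_A = 0.06803 < W_B = 0.08228, Option A (single fast server) has the shorter time in system.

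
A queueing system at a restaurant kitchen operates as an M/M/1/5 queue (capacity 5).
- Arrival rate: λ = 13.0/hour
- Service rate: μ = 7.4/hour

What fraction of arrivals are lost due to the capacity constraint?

ρ = λ/μ = 13.0/7.4 = 1.75676
P₀ = (1-ρ)/(1-ρ^(K+1)) = (1-1.75676)/(1-1.75676^6) = -0.7568/-28.3951 = 0.02665
P_K = P₀×ρ^K = 0.02665 × 1.75676^5 = 0.02665 × 16.7326 = 0.4459
Blocking probability = 44.59%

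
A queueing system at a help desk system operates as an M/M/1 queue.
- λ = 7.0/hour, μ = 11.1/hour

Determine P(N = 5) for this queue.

ρ = λ/μ = 7.0/11.1 = 0.6306
P(n) = (1-ρ)ρⁿ
P(5) = (1-0.6306) × 0.6306^5
P(5) = 0.3694 × 0.09972
P(5) = 0.03684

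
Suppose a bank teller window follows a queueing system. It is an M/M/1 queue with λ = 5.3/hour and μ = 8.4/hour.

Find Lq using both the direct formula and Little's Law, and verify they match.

Method 1 (direct): Lq = λ²/(μ(μ-λ)) = 28.09/(8.4 × 3.10) = 1.0787

Method 2 (Little's Law):
W = 1/(μ-λ) = 1/3.10 = 0.32258
Wq = W - 1/μ = 0.32258 - 0.11905 = 0.20353
Lq = λWq = 5.3 × 0.20353 = 1.0787 ✔ (matches Method 1)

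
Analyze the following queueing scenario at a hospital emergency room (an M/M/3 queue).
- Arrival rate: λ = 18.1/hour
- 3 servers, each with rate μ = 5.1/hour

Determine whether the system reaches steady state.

Stability requires ρ = λ/(cμ) < 1
ρ = 18.1/(3 × 5.1) = 18.1/15.30 = 1.1830
Since 1.1830 ≥ 1, the system is UNSTABLE.
Need c > λ/μ = 18.1/5.1 = 3.55.
Minimum servers needed: c = 4.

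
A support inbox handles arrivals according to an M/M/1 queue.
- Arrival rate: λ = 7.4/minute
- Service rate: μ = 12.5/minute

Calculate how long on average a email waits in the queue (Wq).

First, compute utilization: ρ = λ/μ = 7.4/12.5 = 0.5920
For M/M/1: Wq = λ/(μ(μ-λ))
Wq = 7.4/(12.5 × (12.5-7.4))
Wq = 7.4/(12.5 × 5.10)
Wq = 0.1161 minutes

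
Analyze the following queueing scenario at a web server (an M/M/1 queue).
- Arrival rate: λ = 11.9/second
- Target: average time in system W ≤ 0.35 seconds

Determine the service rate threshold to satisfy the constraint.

For M/M/1: W = 1/(μ-λ)
Need W ≤ 0.35, so 1/(μ-λ) ≤ 0.35
μ - λ ≥ 1/0.35 = 2.8571
μ ≥ 11.9 + 2.8571 = 14.7571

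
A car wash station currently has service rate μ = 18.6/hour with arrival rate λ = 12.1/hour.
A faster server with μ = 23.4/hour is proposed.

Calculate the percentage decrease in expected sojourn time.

System 1: ρ₁ = 12.1/18.6 = 0.6505, W₁ = 1/(18.6-12.1) = 0.15385
System 2: ρ₂ = 12.1/23.4 = 0.5171, W₂ = 1/(23.4-12.1) = 0.088496
Improvement: (W₁-W₂)/W₁ = (0.15385-0.088496)/0.15385 = 42.48%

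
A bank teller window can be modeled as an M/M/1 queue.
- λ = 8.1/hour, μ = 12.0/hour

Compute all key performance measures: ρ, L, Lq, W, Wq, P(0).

Step 1: ρ = λ/μ = 8.1/12.0 = 0.6750
Step 2: L = λ/(μ-λ) = 8.1/3.90 = 2.0769
Step 3: Lq = λ²/(μ(μ-λ)) = 65.61/(12.0×3.90) = 1.4019
Step 4: W = 1/(μ-λ) = 1/3.90 = 0.25641
Step 5: Wq = λ/(μ(μ-λ)) = 8.1/(12.0×3.90) = 0.1731
Step 6: P(0) = 1-ρ = 0.3250
Verify: L = λW = 8.1×0.25641 = 2.0769 ✔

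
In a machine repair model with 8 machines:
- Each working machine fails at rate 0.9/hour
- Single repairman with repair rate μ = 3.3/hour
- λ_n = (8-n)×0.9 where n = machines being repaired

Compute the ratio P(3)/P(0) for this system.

P(3)/P(0) = ∏_{i=0}^{3-1} λ_i/μ_{i+1}
= (8-0)×0.9/3.3 × (8-1)×0.9/3.3 × (8-2)×0.9/3.3
= 6.8159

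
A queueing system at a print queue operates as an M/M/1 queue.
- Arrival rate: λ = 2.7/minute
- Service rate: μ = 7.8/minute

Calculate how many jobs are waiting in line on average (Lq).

ρ = λ/μ = 2.7/7.8 = 0.3462
For M/M/1: Lq = λ²/(μ(μ-λ))
Lq = 7.29/(7.8 × 5.10)
Lq = 0.1833 jobs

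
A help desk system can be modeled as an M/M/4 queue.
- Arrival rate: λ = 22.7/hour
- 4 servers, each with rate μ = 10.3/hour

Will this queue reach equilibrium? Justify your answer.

Stability requires ρ = λ/(cμ) < 1
ρ = 22.7/(4 × 10.3) = 22.7/41.20 = 0.5510
Since 0.5510 < 1, the system is STABLE.
The servers are busy 55.10% of the time.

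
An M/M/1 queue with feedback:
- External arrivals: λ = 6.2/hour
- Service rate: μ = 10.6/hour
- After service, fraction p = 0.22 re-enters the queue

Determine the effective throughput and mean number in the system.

Effective arrival rate: λ_eff = λ/(1-p) = 6.2/(1-0.22) = 6.2/0.78 = 7.9487
ρ = λ_eff/μ = 7.9487/10.6 = 0.74988
L = ρ/(1-ρ) = 0.74988/(1-0.74988) = 2.9981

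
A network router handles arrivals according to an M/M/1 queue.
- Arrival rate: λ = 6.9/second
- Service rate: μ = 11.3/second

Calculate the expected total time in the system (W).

First, compute utilization: ρ = λ/μ = 6.9/11.3 = 0.6106
For M/M/1: W = 1/(μ-λ)
W = 1/(11.3-6.9) = 1/4.40
W = 0.2273 seconds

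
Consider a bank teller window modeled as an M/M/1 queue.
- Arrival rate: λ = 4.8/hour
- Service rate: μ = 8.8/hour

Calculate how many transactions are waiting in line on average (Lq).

ρ = λ/μ = 4.8/8.8 = 0.5455
For M/M/1: Lq = λ²/(μ(μ-λ))
Lq = 23.04/(8.8 × 4.00)
Lq = 0.6545 transactions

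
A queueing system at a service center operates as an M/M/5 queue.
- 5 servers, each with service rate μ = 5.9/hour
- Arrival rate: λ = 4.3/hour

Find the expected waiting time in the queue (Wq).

Traffic intensity: ρ = λ/(cμ) = 4.3/(5×5.9) = 0.1458
Since ρ = 0.1458 < 1, system is stable.
Offered load a = λ/μ = cρ = 4.3/5.9 = 0.7288
P₀ = [ Σₙ₌₀^4 aⁿ/n! + a^5/(5!(1-ρ)) ]⁻¹
Σ = a^0/0! + a^1/1! + a^2/2! + a^3/3! + a^4/4! = 1.0000 + 0.7288 + 0.2656 + 0.06452 + 0.01176 = 2.0707
a^5/(5!(1-ρ)) = 0.2056/(120 × 0.8542) = 0.002006
P₀ = 1/(2.0707 + 0.002006) = 0.4825
Lq = P₀·a^5·ρ / (5!(1-ρ)²) = 0.48247 × 0.20563 × 0.14576 / (120 × 0.72972) = 0.0001651
Wq = Lq/λ = 0.000165142/4.3 = 0.00003841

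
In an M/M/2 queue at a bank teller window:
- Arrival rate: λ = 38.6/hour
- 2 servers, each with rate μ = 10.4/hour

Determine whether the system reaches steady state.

Stability requires ρ = λ/(cμ) < 1
ρ = 38.6/(2 × 10.4) = 38.6/20.80 = 1.8558
Since 1.8558 ≥ 1, the system is UNSTABLE.
Need c > λ/μ = 38.6/10.4 = 3.71.
Minimum servers needed: c = 4.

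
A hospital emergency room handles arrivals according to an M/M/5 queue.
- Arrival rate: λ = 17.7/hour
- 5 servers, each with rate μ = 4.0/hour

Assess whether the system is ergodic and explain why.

Stability requires ρ = λ/(cμ) < 1
ρ = 17.7/(5 × 4.0) = 17.7/20.00 = 0.8850
Since 0.8850 < 1, the system is STABLE.
The servers are busy 88.50% of the time.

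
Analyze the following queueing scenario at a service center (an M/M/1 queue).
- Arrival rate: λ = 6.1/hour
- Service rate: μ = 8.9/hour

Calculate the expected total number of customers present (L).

ρ = λ/μ = 6.1/8.9 = 0.6854
For M/M/1: L = λ/(μ-λ)
L = 6.1/(8.9-6.1) = 6.1/2.80
L = 2.1786 customers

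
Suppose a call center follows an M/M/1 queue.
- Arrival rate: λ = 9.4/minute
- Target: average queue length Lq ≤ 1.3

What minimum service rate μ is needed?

For M/M/1: Lq = λ²/(μ(μ-λ))
Need Lq ≤ 1.3, i.e. μ(μ-λ) ≥ λ²/1.3
μ² - 9.4μ - 88.36/1.3 ≥ 0  →  μ² - 9.4μ - 67.96923 ≥ 0
Quadratic formula (positive root): μ = [λ + √(λ² + 4×67.96923)]/2
Discriminant: 88.36 + 4×67.96923 = 360.2369, √360.2369 = 18.97991
μ ≥ (9.4 + 18.97991)/2 = 14.1900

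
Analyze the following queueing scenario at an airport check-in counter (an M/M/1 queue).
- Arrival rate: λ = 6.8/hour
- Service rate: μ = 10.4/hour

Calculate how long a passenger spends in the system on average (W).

First, compute utilization: ρ = λ/μ = 6.8/10.4 = 0.6538
For M/M/1: W = 1/(μ-λ)
W = 1/(10.4-6.8) = 1/3.60
W = 0.2778 hours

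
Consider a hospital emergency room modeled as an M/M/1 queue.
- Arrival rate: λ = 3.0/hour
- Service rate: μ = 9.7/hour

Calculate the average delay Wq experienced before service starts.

First, compute utilization: ρ = λ/μ = 3.0/9.7 = 0.3093
For M/M/1: Wq = λ/(μ(μ-λ))
Wq = 3.0/(9.7 × (9.7-3.0))
Wq = 3.0/(9.7 × 6.70)
Wq = 0.04616 hours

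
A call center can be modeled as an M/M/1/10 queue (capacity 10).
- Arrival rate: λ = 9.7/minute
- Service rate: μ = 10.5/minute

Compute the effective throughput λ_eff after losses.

ρ = λ/μ = 9.7/10.5 = 0.9238095
P₀ = (1-ρ)/(1-ρ^(K+1)) = (1-0.9238095)/(1-0.9238095^11) = 0.07619/0.5818 = 0.1310
P_K = P₀×ρ^K = 0.13096 × 0.9238095^10 = 0.13096 × 0.45271 = 0.05929
λ_eff = λ(1-P_K) = 9.7 × (1 - 0.05929) = 9.7 × 0.94071 = 9.1249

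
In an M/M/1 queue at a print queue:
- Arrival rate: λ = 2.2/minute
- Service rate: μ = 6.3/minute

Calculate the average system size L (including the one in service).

ρ = λ/μ = 2.2/6.3 = 0.3492
For M/M/1: L = λ/(μ-λ)
L = 2.2/(6.3-2.2) = 2.2/4.10
L = 0.5366 jobs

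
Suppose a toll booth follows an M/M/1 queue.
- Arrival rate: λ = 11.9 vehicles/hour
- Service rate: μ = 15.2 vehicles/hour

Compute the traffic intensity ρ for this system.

Server utilization: ρ = λ/μ
ρ = 11.9/15.2 = 0.7829
The server is busy 78.29% of the time.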